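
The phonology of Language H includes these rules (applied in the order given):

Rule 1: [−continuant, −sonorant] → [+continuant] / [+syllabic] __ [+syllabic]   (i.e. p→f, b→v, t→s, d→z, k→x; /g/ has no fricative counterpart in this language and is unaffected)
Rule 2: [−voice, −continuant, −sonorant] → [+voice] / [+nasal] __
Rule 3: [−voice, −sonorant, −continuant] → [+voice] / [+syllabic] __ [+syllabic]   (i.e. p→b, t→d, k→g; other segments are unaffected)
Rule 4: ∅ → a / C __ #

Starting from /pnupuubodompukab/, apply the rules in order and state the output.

Rule 1 (intervocalic spirantization): /p/ is a stop between vowels /u/ and /u/, so it spirantizes to the fricative [f]. /b/ is a stop between vowels /u/ and /o/, so it spirantizes to the fricative [v]. /d/ is a stop between vowels /o/ and /o/, so it spirantizes to the fricative [z]. /k/ is a stop between vowels /u/ and /a/, so it spirantizes to the fricative [x]. /pnupuubodompukab/ → pnufuuvozompuxab.
Rule 2 (post-nasal voicing): /p/ is a voiceless stop immediately after the nasal /m/, so it voices to [b]. /pnufuuvozompuxab/ → pnufuuvozombuxab.
Rule 3 (intervocalic voicing): no segment meets the environment; /pnufuuvozombuxab/ is unchanged.
Rule 4 (final a-epenthesis): the form ends in the consonant /b/, so [a] is inserted word-finally. /pnufuuvozombuxab/ → pnufuuvozombuxaba.

pnufuuvozombuxaba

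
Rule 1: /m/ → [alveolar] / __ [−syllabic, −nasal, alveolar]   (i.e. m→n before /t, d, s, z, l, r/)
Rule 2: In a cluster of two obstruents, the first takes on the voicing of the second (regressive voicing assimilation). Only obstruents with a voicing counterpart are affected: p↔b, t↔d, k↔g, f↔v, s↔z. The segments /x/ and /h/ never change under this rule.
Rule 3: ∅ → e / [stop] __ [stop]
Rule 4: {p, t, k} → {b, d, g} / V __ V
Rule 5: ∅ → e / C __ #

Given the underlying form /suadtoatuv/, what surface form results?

suadedoaduve

Rule 1 (nasal place assimilation): no segment meets the environment; /suadtoatuv/ is unchanged.
Rule 2 (regressive voicing assimilation): /d/ precedes the voiceless obstruent /t/, so it devoices to [t] by assimilation. /suadtoatuv/ → suattoatuv.
Rule 3 (stop-cluster e-epenthesis): /t/ and /t/ form a stop–stop cluster, so [e] is inserted between them. /suattoatuv/ → suatetoatuv.
Rule 4 (intervocalic voicing): /t/ is a voiceless stop between vowels /a/ and /e/, so it voices to [d]. /t/ is a voiceless stop between vowels /e/ and /o/, so it voices to [d]. /t/ is a voiceless stop between vowels /a/ and /u/, so it voices to [d]. /suatetoatuv/ → suadedoaduv.
Rule 5 (final e-epenthesis): the form ends in the consonant /v/, so [e] is inserted word-finally. /suadedoaduv/ → suadedoaduve.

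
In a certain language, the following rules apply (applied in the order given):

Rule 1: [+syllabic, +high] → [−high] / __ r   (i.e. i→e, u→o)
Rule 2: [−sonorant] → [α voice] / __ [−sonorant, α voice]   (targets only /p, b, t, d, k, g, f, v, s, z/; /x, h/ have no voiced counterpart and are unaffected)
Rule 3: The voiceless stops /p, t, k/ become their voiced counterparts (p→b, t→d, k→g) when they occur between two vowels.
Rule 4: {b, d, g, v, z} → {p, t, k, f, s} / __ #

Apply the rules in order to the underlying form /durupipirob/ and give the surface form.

dorubiberop

Rule 1 (pre-rhotic lowering): /u/ is a high vowel immediately before /r/, so it lowers to [o]. /i/ is a high vowel immediately before /r/, so it lowers to [e]. /durupipirob/ → dorupiperob.
Rule 2 (regressive voicing assimilation): no segment meets the environment; /dorupiperob/ is unchanged.
Rule 3 (intervocalic voicing): /p/ is a voiceless stop between vowels /u/ and /i/, so it voices to [b]. /p/ is a voiceless stop between vowels /i/ and /e/, so it voices to [b]. /dorupiperob/ → dorubiberob.
Rule 4 (final devoicing): /b/ is a voiced obstruent in word-final position, so it devoices to [p]. /dorubiberob/ → dorubiberop.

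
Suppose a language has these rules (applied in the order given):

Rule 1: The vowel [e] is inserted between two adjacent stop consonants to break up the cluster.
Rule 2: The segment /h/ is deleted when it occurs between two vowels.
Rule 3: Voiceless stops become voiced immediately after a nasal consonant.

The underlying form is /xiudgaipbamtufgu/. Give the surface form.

Rule 1 (stop-cluster e-epenthesis): /d/ and /g/ form a stop–stop cluster, so [e] is inserted between them. /p/ and /b/ form a stop–stop cluster, so [e] is inserted between them. /xiudgaipbamtufgu/ → xiudegaipebamtufgu.
Rule 2 (intervocalic h-deletion): no segment meets the environment; /xiudegaipebamtufgu/ is unchanged.
Rule 3 (post-nasal voicing): /t/ is a voiceless stop immediately after the nasal /m/, so it voices to [d]. /xiudegaipebamtufgu/ → xiudegaipebamdufgu.

xiudegaipebamdufgu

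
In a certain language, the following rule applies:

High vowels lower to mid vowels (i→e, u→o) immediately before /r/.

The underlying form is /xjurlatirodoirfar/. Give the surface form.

/u/ is a high vowel immediately before /r/, so it lowers to [o].
/i/ is a high vowel immediately before /r/, so it lowers to [e].
/i/ is a high vowel immediately before /r/, so it lowers to [e].
Surface form: [xjorlaterodoerfar].

xjorlaterodoerfar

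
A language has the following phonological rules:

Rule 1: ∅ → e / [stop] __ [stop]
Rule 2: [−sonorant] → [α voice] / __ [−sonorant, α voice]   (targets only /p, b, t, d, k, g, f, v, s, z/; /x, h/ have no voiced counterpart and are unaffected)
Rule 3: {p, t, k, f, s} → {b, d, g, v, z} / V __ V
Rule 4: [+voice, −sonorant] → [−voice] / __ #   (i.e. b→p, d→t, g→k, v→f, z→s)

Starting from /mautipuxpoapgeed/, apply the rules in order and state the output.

maudibuxpoabegeet

Rule 1 (stop-cluster e-epenthesis): /p/ and /g/ form a stop–stop cluster, so [e] is inserted between them. /mautipuxpoapgeed/ → mautipuxpoapegeed.
Rule 2 (regressive voicing assimilation): no segment meets the environment; /mautipuxpoapegeed/ is unchanged.
Rule 3 (intervocalic voicing): /t/ is a voiceless obstruent between vowels /u/ and /i/, so it voices to [d]. /p/ is a voiceless obstruent between vowels /i/ and /u/, so it voices to [b]. /p/ is a voiceless obstruent between vowels /a/ and /e/, so it voices to [b]. /mautipuxpoapegeed/ → maudibuxpoabegeed.
Rule 4 (final devoicing): /d/ is a voiced obstruent in word-final position, so it devoices to [t]. /maudibuxpoabegeed/ → maudibuxpoabegeet.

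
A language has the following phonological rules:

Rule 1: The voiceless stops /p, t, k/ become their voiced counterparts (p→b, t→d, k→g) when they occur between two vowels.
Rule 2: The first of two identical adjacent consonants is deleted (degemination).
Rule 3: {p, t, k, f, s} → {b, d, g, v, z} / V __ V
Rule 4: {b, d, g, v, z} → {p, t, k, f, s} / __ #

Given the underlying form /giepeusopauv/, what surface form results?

Rule 1 (intervocalic voicing): /p/ is a voiceless stop between vowels /e/ and /e/, so it voices to [b]. /p/ is a voiceless stop between vowels /o/ and /a/, so it voices to [b]. /giepeusopauv/ → giebeusobauv.
Rule 2 (degemination): no segment meets the environment; /giebeusobauv/ is unchanged.
Rule 3 (intervocalic voicing): /s/ is a voiceless obstruent between vowels /u/ and /o/, so it voices to [z]. /giebeusobauv/ → giebeuzobauv.
Rule 4 (final devoicing): /v/ is a voiced obstruent in word-final position, so it devoices to [f]. /giebeuzobauv/ → giebeuzobauf.

giebeuzobauf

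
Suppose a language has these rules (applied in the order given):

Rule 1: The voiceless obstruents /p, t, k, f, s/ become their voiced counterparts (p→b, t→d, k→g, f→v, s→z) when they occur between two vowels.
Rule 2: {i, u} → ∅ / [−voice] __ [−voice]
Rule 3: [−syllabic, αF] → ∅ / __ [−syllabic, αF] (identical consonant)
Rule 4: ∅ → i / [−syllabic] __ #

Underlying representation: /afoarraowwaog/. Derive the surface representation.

Rule 1 (intervocalic voicing): /f/ is a voiceless obstruent between vowels /a/ and /o/, so it voices to [v]. /afoarraowwaog/ → avoarraowwaog.
Rule 2 (high vowel syncope): no segment meets the environment; /avoarraowwaog/ is unchanged.
Rule 3 (degemination): /rr/ is a geminate; the first /r/ deletes. /ww/ is a geminate; the first /w/ deletes. /avoarraowwaog/ → avoaraowaog.
Rule 4 (final i-epenthesis): the form ends in the consonant /g/, so [i] is inserted word-finally. /avoaraowaog/ → avoaraowaogi.

avoaraowaogi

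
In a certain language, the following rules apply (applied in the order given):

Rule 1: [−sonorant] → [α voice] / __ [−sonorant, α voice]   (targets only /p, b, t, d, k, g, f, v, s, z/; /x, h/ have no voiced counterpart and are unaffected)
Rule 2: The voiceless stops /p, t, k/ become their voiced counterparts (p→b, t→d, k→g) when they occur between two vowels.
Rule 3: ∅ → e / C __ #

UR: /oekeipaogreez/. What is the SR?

oegeibaogreeze

Rule 1 (regressive voicing assimilation): no segment meets the environment; /oekeipaogreez/ is unchanged.
Rule 2 (intervocalic voicing): /k/ is a voiceless stop between vowels /e/ and /e/, so it voices to [g]. /p/ is a voiceless stop between vowels /i/ and /a/, so it voices to [b]. /oekeipaogreez/ → oegeibaogreez.
Rule 3 (final e-epenthesis): the form ends in the consonant /z/, so [e] is inserted word-finally. /oegeibaogreez/ → oegeibaogreeze.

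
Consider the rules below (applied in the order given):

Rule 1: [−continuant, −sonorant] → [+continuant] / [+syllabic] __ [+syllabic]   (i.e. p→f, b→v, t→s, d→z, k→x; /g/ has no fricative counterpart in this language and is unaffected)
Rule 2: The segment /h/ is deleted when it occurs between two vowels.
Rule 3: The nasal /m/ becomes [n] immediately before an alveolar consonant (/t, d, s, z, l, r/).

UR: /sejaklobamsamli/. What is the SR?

Rule 1 (intervocalic spirantization): /b/ is a stop between vowels /o/ and /a/, so it spirantizes to the fricative [v]. /sejaklobamsamli/ → sejaklovamsamli.
Rule 2 (intervocalic h-deletion): no segment meets the environment; /sejaklovamsamli/ is unchanged.
Rule 3 (nasal place assimilation): /m/ precedes the alveolar consonant /s/, so it assimilates in place to [n]. /m/ precedes the alveolar consonant /l/, so it assimilates in place to [n]. /sejaklovamsamli/ → sejaklovansanli.

sejaklovansanli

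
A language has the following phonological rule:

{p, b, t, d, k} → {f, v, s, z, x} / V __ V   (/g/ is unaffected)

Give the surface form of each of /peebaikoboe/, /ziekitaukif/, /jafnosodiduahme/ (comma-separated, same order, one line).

peevaixovoe, ziexisauxif, jafnosozizuahme

/peebaikoboe/: /b/ is a stop between vowels /e/ and /a/, so it spirantizes to the fricative [v]. /k/ is a stop between vowels /i/ and /o/, so it spirantizes to the fricative [x]. /b/ is a stop between vowels /o/ and /o/, so it spirantizes to the fricative [v]. → [peevaixovoe].
/ziekitaukif/: /k/ is a stop between vowels /e/ and /i/, so it spirantizes to the fricative [x]. /t/ is a stop between vowels /i/ and /a/, so it spirantizes to the fricative [s]. /k/ is a stop between vowels /u/ and /i/, so it spirantizes to the fricative [x]. → [ziexisauxif].
/jafnosodiduahme/: /d/ is a stop between vowels /o/ and /i/, so it spirantizes to the fricative [z]. /d/ is a stop between vowels /i/ and /u/, so it spirantizes to the fricative [z]. → [jafnosozizuahme].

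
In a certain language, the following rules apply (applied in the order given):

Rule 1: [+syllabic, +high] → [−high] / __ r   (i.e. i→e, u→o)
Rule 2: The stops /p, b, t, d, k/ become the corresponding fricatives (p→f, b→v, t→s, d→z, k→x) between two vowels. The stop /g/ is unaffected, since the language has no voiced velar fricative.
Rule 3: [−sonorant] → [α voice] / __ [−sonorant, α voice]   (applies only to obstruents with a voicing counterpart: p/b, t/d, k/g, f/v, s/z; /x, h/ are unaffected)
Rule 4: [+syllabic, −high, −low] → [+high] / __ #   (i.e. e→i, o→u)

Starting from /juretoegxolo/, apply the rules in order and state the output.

Rule 1 (pre-rhotic lowering): /u/ is a high vowel immediately before /r/, so it lowers to [o]. /juretoegxolo/ → joretoegxolo.
Rule 2 (intervocalic spirantization): /t/ is a stop between vowels /e/ and /o/, so it spirantizes to the fricative [s]. /joretoegxolo/ → joresoegxolo.
Rule 3 (regressive voicing assimilation): /g/ precedes the voiceless obstruent /x/, so it devoices to [k] by assimilation. /joresoegxolo/ → joresoekxolo.
Rule 4 (final vowel raising): /o/ is a mid vowel in word-final position, so it raises to [u]. /joresoekxolo/ → joresoekxolu.

joresoekxolu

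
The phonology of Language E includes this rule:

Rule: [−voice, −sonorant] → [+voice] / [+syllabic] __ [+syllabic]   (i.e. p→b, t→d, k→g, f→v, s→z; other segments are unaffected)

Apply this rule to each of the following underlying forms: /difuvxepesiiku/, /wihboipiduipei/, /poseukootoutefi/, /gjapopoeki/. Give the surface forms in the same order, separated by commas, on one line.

/difuvxepesiiku/: /f/ is a voiceless obstruent between vowels /i/ and /u/, so it voices to [v]. /p/ is a voiceless obstruent between vowels /e/ and /e/, so it voices to [b]. /s/ is a voiceless obstruent between vowels /e/ and /i/, so it voices to [z]. /k/ is a voiceless obstruent between vowels /i/ and /u/, so it voices to [g]. → [divuvxebeziigu].
/wihboipiduipei/: /p/ is a voiceless obstruent between vowels /i/ and /i/, so it voices to [b]. /p/ is a voiceless obstruent between vowels /i/ and /e/, so it voices to [b]. → [wihboibiduibei].
/poseukootoutefi/: /s/ is a voiceless obstruent between vowels /o/ and /e/, so it voices to [z]. /k/ is a voiceless obstruent between vowels /u/ and /o/, so it voices to [g]. /t/ is a voiceless obstruent between vowels /o/ and /o/, so it voices to [d]. /t/ is a voiceless obstruent between vowels /u/ and /e/, so it voices to [d]. /f/ is a voiceless obstruent between vowels /e/ and /i/, so it voices to [v]. → [pozeugoodoudevi].
/gjapopoeki/: /p/ is a voiceless obstruent between vowels /a/ and /o/, so it voices to [b]. /p/ is a voiceless obstruent between vowels /o/ and /o/, so it voices to [b]. /k/ is a voiceless obstruent between vowels /e/ and /i/, so it voices to [g]. → [gjaboboegi].

divuvxebeziigu, wihboibiduibei, pozeugoodoudevi, gjaboboegi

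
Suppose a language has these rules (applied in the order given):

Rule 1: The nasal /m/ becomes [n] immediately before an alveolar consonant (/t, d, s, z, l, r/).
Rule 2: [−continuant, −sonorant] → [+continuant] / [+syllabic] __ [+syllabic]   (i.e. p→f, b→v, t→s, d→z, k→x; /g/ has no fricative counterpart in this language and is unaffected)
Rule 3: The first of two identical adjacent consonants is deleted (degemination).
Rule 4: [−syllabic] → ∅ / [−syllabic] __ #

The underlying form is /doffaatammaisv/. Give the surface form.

dofaasamais

Rule 1 (nasal place assimilation): no segment meets the environment; /doffaatammaisv/ is unchanged.
Rule 2 (intervocalic spirantization): /t/ is a stop between vowels /a/ and /a/, so it spirantizes to the fricative [s]. /doffaatammaisv/ → doffaasammaisv.
Rule 3 (degemination): /ff/ is a geminate; the first /f/ deletes. /mm/ is a geminate; the first /m/ deletes. /doffaasammaisv/ → dofaasamaisv.
Rule 4 (final cluster simplification): /v/ is the second consonant of a word-final cluster /sv/, so it deletes. /dofaasamaisv/ → dofaasamais.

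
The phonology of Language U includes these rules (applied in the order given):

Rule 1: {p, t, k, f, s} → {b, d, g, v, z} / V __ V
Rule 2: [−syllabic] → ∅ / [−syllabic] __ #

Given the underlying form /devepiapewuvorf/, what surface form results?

devebiabewuvor

Rule 1 (intervocalic voicing): /p/ is a voiceless obstruent between vowels /e/ and /i/, so it voices to [b]. /p/ is a voiceless obstruent between vowels /a/ and /e/, so it voices to [b]. /devepiapewuvorf/ → devebiabewuvorf.
Rule 2 (final cluster simplification): /f/ is the second consonant of a word-final cluster /rf/, so it deletes. /devebiabewuvorf/ → devebiabewuvor.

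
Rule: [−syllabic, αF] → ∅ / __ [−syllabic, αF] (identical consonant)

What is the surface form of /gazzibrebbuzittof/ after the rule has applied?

gazibrebuzitof

/zz/ is a geminate; the first /z/ deletes.
/bb/ is a geminate; the first /b/ deletes.
/tt/ is a geminate; the first /t/ deletes.
The other instances of /g/, /z/, /b/, /r/, /t/, /f/ do not occur in the required environment and remain unchanged.
Surface form: [gazibrebuzitof].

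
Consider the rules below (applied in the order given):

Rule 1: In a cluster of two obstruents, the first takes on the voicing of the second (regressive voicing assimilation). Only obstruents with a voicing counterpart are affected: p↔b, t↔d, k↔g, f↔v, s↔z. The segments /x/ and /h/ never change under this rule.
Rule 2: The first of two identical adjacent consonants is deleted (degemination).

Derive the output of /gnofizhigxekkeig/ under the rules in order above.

Rule 1 (regressive voicing assimilation): /z/ precedes the voiceless obstruent /h/, so it devoices to [s] by assimilation. /g/ precedes the voiceless obstruent /x/, so it devoices to [k] by assimilation. /gnofizhigxekkeig/ → gnofishikxekkeig.
Rule 2 (degemination): /kk/ is a geminate; the first /k/ deletes. /gnofishikxekkeig/ → gnofishikxekeig.

gnofishikxekeig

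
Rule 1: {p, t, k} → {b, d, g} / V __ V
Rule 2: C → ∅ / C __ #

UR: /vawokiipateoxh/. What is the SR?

Rule 1 (intervocalic voicing): /k/ is a voiceless stop between vowels /o/ and /i/, so it voices to [g]. /p/ is a voiceless stop between vowels /i/ and /a/, so it voices to [b]. /t/ is a voiceless stop between vowels /a/ and /e/, so it voices to [d]. /vawokiipateoxh/ → vawogiibadeoxh.
Rule 2 (final cluster simplification): /h/ is the second consonant of a word-final cluster /xh/, so it deletes. /vawogiibadeoxh/ → vawogiibadeox.

vawogiibadeox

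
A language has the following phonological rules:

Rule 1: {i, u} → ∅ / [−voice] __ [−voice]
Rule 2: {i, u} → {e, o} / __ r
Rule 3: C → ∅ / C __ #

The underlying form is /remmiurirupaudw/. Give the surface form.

Rule 1 (high vowel syncope): no segment meets the environment; /remmiurirupaudw/ is unchanged.
Rule 2 (pre-rhotic lowering): /u/ is a high vowel immediately before /r/, so it lowers to [o]. /i/ is a high vowel immediately before /r/, so it lowers to [e]. /remmiurirupaudw/ → remmiorerupaudw.
Rule 3 (final cluster simplification): /w/ is the second consonant of a word-final cluster /dw/, so it deletes. /remmiorerupaudw/ → remmiorerupaud.

remmiorerupaud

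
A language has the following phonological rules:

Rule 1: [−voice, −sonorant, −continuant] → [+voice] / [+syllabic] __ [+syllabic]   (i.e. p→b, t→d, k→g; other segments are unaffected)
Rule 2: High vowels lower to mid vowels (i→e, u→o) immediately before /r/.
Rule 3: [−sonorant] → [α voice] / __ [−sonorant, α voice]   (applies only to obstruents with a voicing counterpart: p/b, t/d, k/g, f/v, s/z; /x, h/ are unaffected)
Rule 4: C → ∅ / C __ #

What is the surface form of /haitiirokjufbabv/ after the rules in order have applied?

haidierokjuvbab

Rule 1 (intervocalic voicing): /t/ is a voiceless stop between vowels /i/ and /i/, so it voices to [d]. /haitiirokjufbabv/ → haidiirokjufbabv.
Rule 2 (pre-rhotic lowering): /i/ is a high vowel immediately before /r/, so it lowers to [e]. /haidiirokjufbabv/ → haidierokjufbabv.
Rule 3 (regressive voicing assimilation): /f/ precedes the voiced obstruent /b/, so it voices to [v] by assimilation. /haidierokjufbabv/ → haidierokjuvbabv.
Rule 4 (final cluster simplification): /v/ is the second consonant of a word-final cluster /bv/, so it deletes. /haidierokjuvbabv/ → haidierokjuvbab.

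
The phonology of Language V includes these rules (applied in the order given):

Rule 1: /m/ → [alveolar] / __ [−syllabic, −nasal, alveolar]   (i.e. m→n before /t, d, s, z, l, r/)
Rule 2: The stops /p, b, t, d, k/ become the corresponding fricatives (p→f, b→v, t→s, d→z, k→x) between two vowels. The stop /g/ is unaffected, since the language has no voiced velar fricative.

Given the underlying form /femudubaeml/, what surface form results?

Rule 1 (nasal place assimilation): /m/ precedes the alveolar consonant /l/, so it assimilates in place to [n]. /femudubaeml/ → femudubaenl.
Rule 2 (intervocalic spirantization): /d/ is a stop between vowels /u/ and /u/, so it spirantizes to the fricative [z]. /b/ is a stop between vowels /u/ and /a/, so it spirantizes to the fricative [v]. /femudubaenl/ → femuzuvaenl.

femuzuvaenl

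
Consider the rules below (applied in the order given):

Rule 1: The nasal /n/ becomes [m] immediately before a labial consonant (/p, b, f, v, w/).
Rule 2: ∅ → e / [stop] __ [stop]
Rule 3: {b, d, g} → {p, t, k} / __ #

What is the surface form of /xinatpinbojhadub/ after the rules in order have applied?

xinatepimbojhadup

Rule 1 (nasal place assimilation): /n/ precedes the labial consonant /b/, so it assimilates in place to [m]. /xinatpinbojhadub/ → xinatpimbojhadub.
Rule 2 (stop-cluster e-epenthesis): /t/ and /p/ form a stop–stop cluster, so [e] is inserted between them. /xinatpimbojhadub/ → xinatepimbojhadub.
Rule 3 (final devoicing): /b/ is a voiced stop in word-final position, so it devoices to [p]. /xinatepimbojhadub/ → xinatepimbojhadup.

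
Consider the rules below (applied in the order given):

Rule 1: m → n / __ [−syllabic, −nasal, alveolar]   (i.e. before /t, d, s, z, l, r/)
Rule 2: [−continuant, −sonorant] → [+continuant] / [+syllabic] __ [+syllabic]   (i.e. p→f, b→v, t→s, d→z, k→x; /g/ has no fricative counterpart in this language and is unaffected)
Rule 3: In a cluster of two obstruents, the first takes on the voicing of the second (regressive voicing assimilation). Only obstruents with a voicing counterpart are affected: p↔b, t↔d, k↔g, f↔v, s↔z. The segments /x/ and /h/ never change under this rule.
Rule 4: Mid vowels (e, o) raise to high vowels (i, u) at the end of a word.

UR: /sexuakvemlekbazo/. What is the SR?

sexuagvenlegbazu

Rule 1 (nasal place assimilation): /m/ precedes the alveolar consonant /l/, so it assimilates in place to [n]. /sexuakvemlekbazo/ → sexuakvenlekbazo.
Rule 2 (intervocalic spirantization): no segment meets the environment; /sexuakvenlekbazo/ is unchanged.
Rule 3 (regressive voicing assimilation): /k/ precedes the voiced obstruent /v/, so it voices to [g] by assimilation. /k/ precedes the voiced obstruent /b/, so it voices to [g] by assimilation. /sexuakvenlekbazo/ → sexuagvenlegbazo.
Rule 4 (final vowel raising): /o/ is a mid vowel in word-final position, so it raises to [u]. /sexuagvenlegbazo/ → sexuagvenlegbazu.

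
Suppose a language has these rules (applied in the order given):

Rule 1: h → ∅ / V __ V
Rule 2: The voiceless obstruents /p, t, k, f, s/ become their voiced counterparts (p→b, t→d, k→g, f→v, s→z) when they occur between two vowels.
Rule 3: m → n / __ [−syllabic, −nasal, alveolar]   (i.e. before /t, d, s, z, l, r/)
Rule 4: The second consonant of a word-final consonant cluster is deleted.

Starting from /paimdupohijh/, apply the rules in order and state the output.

painduboij

Rule 1 (intervocalic h-deletion): /h/ occurs between vowels /o/ and /i/, so it deletes. /paimdupohijh/ → paimdupoijh.
Rule 2 (intervocalic voicing): /p/ is a voiceless obstruent between vowels /u/ and /o/, so it voices to [b]. /paimdupoijh/ → paimduboijh.
Rule 3 (nasal place assimilation): /m/ precedes the alveolar consonant /d/, so it assimilates in place to [n]. /paimduboijh/ → painduboijh.
Rule 4 (final cluster simplification): /h/ is the second consonant of a word-final cluster /jh/, so it deletes. /painduboijh/ → painduboij.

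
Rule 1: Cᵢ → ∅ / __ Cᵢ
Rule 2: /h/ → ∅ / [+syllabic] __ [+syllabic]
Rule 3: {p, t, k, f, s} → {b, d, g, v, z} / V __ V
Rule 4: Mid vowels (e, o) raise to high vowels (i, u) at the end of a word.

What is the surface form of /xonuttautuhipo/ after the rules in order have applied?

Rule 1 (degemination): /tt/ is a geminate; the first /t/ deletes. /xonuttautuhipo/ → xonutautuhipo.
Rule 2 (intervocalic h-deletion): /h/ occurs between vowels /u/ and /i/, so it deletes. /xonutautuhipo/ → xonutautuipo.
Rule 3 (intervocalic voicing): /t/ is a voiceless obstruent between vowels /u/ and /a/, so it voices to [d]. /t/ is a voiceless obstruent between vowels /u/ and /u/, so it voices to [d]. /p/ is a voiceless obstruent between vowels /i/ and /o/, so it voices to [b]. /xonutautuipo/ → xonudauduibo.
Rule 4 (final vowel raising): /o/ is a mid vowel in word-final position, so it raises to [u]. /xonudauduibo/ → xonudauduibu.

xonudauduibu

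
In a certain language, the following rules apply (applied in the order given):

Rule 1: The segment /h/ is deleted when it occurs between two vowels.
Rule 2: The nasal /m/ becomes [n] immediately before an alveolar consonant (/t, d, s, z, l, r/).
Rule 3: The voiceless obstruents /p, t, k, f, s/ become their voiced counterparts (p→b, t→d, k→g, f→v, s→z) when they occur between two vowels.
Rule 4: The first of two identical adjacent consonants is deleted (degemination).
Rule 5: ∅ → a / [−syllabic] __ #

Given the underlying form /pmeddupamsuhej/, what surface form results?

Rule 1 (intervocalic h-deletion): /h/ occurs between vowels /u/ and /e/, so it deletes. /pmeddupamsuhej/ → pmeddupamsuej.
Rule 2 (nasal place assimilation): /m/ precedes the alveolar consonant /s/, so it assimilates in place to [n]. /pmeddupamsuej/ → pmeddupansuej.
Rule 3 (intervocalic voicing): /p/ is a voiceless obstruent between vowels /u/ and /a/, so it voices to [b]. /pmeddupansuej/ → pmeddubansuej.
Rule 4 (degemination): /dd/ is a geminate; the first /d/ deletes. /pmeddubansuej/ → pmedubansuej.
Rule 5 (final a-epenthesis): the form ends in the consonant /j/, so [a] is inserted word-finally. /pmedubansuej/ → pmedubansueja.

pmedubansueja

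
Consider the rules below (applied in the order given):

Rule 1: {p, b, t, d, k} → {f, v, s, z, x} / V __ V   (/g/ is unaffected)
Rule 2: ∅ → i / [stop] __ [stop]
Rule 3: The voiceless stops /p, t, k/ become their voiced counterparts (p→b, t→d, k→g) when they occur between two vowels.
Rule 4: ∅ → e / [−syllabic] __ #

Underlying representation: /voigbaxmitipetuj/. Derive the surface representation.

voigibaxmisifesuje

Rule 1 (intervocalic spirantization): /t/ is a stop between vowels /i/ and /i/, so it spirantizes to the fricative [s]. /p/ is a stop between vowels /i/ and /e/, so it spirantizes to the fricative [f]. /t/ is a stop between vowels /e/ and /u/, so it spirantizes to the fricative [s]. /voigbaxmitipetuj/ → voigbaxmisifesuj.
Rule 2 (stop-cluster i-epenthesis): /g/ and /b/ form a stop–stop cluster, so [i] is inserted between them. /voigbaxmisifesuj/ → voigibaxmisifesuj.
Rule 3 (intervocalic voicing): no segment meets the environment; /voigibaxmisifesuj/ is unchanged.
Rule 4 (final e-epenthesis): the form ends in the consonant /j/, so [e] is inserted word-finally. /voigibaxmisifesuj/ → voigibaxmisifesuje.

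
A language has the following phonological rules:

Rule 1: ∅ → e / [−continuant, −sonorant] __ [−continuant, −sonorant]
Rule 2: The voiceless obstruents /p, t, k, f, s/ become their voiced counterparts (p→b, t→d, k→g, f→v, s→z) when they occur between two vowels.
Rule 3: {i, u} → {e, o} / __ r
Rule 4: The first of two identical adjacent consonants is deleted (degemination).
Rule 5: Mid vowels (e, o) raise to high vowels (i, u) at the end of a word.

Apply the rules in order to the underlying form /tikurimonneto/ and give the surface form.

tigorimonedu

Rule 1 (stop-cluster e-epenthesis): no segment meets the environment; /tikurimonneto/ is unchanged.
Rule 2 (intervocalic voicing): /k/ is a voiceless obstruent between vowels /i/ and /u/, so it voices to [g]. /t/ is a voiceless obstruent between vowels /e/ and /o/, so it voices to [d]. /tikurimonneto/ → tigurimonnedo.
Rule 3 (pre-rhotic lowering): /u/ is a high vowel immediately before /r/, so it lowers to [o]. /tigurimonnedo/ → tigorimonnedo.
Rule 4 (degemination): /nn/ is a geminate; the first /n/ deletes. /tigorimonnedo/ → tigorimonedo.
Rule 5 (final vowel raising): /o/ is a mid vowel in word-final position, so it raises to [u]. /tigorimonedo/ → tigorimonedu.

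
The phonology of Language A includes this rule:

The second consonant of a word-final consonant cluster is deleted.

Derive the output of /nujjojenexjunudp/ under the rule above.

/p/ is the second consonant of a word-final cluster /dp/, so it deletes.
Surface form: [nujjojenexjunud].

nujjojenexjunud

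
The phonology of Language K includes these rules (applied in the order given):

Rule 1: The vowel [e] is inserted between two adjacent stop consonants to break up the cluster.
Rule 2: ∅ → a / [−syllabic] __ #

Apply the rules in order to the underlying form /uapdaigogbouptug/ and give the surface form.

uapedaigogeboupetuga

Rule 1 (stop-cluster e-epenthesis): /p/ and /d/ form a stop–stop cluster, so [e] is inserted between them. /g/ and /b/ form a stop–stop cluster, so [e] is inserted between them. /p/ and /t/ form a stop–stop cluster, so [e] is inserted between them. /uapdaigogbouptug/ → uapedaigogeboupetug.
Rule 2 (final a-epenthesis): the form ends in the consonant /g/, so [a] is inserted word-finally. /uapedaigogeboupetug/ → uapedaigogeboupetuga.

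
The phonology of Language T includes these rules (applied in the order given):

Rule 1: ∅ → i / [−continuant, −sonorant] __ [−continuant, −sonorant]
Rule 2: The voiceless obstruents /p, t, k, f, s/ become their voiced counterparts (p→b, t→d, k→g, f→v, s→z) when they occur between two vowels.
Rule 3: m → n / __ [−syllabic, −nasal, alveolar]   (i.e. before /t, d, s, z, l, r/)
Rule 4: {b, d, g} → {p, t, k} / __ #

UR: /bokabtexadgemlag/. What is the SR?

Rule 1 (stop-cluster i-epenthesis): /b/ and /t/ form a stop–stop cluster, so [i] is inserted between them. /d/ and /g/ form a stop–stop cluster, so [i] is inserted between them. /bokabtexadgemlag/ → bokabitexadigemlag.
Rule 2 (intervocalic voicing): /k/ is a voiceless obstruent between vowels /o/ and /a/, so it voices to [g]. /t/ is a voiceless obstruent between vowels /i/ and /e/, so it voices to [d]. /bokabitexadigemlag/ → bogabidexadigemlag.
Rule 3 (nasal place assimilation): /m/ precedes the alveolar consonant /l/, so it assimilates in place to [n]. /bogabidexadigemlag/ → bogabidexadigenlag.
Rule 4 (final devoicing): /g/ is a voiced stop in word-final position, so it devoices to [k]. /bogabidexadigenlag/ → bogabidexadigenlak.

bogabidexadigenlak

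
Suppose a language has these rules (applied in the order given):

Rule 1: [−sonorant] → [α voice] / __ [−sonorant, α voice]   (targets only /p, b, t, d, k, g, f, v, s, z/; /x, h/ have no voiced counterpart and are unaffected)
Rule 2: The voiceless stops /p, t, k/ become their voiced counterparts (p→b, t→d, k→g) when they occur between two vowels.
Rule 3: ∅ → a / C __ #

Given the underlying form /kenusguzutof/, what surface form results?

kenuzguzudofa

Rule 1 (regressive voicing assimilation): /s/ precedes the voiced obstruent /g/, so it voices to [z] by assimilation. /kenusguzutof/ → kenuzguzutof.
Rule 2 (intervocalic voicing): /t/ is a voiceless stop between vowels /u/ and /o/, so it voices to [d]. /kenuzguzutof/ → kenuzguzudof.
Rule 3 (final a-epenthesis): the form ends in the consonant /f/, so [a] is inserted word-finally. /kenuzguzudof/ → kenuzguzudofa.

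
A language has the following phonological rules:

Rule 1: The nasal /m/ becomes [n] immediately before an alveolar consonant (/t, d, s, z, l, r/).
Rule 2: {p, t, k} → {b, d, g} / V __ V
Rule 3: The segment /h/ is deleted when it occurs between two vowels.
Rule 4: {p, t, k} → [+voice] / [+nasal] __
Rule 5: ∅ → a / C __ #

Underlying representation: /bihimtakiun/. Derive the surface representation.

Rule 1 (nasal place assimilation): /m/ precedes the alveolar consonant /t/, so it assimilates in place to [n]. /bihimtakiun/ → bihintakiun.
Rule 2 (intervocalic voicing): /k/ is a voiceless stop between vowels /a/ and /i/, so it voices to [g]. /bihintakiun/ → bihintagiun.
Rule 3 (intervocalic h-deletion): /h/ occurs between vowels /i/ and /i/, so it deletes. /bihintagiun/ → biintagiun.
Rule 4 (post-nasal voicing): /t/ is a voiceless stop immediately after the nasal /n/, so it voices to [d]. /biintagiun/ → biindagiun.
Rule 5 (final a-epenthesis): the form ends in the consonant /n/, so [a] is inserted word-finally. /biindagiun/ → biindagiuna.

biindagiuna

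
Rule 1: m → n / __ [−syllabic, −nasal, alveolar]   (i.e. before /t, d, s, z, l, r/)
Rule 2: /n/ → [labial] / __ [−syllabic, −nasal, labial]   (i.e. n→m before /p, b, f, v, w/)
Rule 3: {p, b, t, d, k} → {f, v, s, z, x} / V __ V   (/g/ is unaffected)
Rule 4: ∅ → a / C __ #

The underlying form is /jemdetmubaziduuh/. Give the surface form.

Rule 1 (nasal place assimilation): /m/ precedes the alveolar consonant /d/, so it assimilates in place to [n]. /jemdetmubaziduuh/ → jendetmubaziduuh.
Rule 2 (nasal place assimilation): no segment meets the environment; /jendetmubaziduuh/ is unchanged.
Rule 3 (intervocalic spirantization): /b/ is a stop between vowels /u/ and /a/, so it spirantizes to the fricative [v]. /d/ is a stop between vowels /i/ and /u/, so it spirantizes to the fricative [z]. /jendetmubaziduuh/ → jendetmuvazizuuh.
Rule 4 (final a-epenthesis): the form ends in the consonant /h/, so [a] is inserted word-finally. /jendetmuvazizuuh/ → jendetmuvazizuuha.

jendetmuvazizuuha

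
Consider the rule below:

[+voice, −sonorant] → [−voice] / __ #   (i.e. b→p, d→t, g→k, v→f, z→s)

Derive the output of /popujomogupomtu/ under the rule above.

No segment of /popujomogupomtu/ meets the structural description of the rule, so the form surfaces unchanged.

popujomogupomtu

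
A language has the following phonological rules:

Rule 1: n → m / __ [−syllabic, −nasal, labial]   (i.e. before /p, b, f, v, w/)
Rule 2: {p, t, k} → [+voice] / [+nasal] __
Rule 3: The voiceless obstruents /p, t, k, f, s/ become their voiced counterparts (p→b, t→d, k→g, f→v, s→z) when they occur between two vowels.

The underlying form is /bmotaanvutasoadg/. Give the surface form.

bmodaamvudazoadg

Rule 1 (nasal place assimilation): /n/ precedes the labial consonant /v/, so it assimilates in place to [m]. /bmotaanvutasoadg/ → bmotaamvutasoadg.
Rule 2 (post-nasal voicing): no segment meets the environment; /bmotaamvutasoadg/ is unchanged.
Rule 3 (intervocalic voicing): /t/ is a voiceless obstruent between vowels /o/ and /a/, so it voices to [d]. /t/ is a voiceless obstruent between vowels /u/ and /a/, so it voices to [d]. /s/ is a voiceless obstruent between vowels /a/ and /o/, so it voices to [z]. /bmotaamvutasoadg/ → bmodaamvudazoadg.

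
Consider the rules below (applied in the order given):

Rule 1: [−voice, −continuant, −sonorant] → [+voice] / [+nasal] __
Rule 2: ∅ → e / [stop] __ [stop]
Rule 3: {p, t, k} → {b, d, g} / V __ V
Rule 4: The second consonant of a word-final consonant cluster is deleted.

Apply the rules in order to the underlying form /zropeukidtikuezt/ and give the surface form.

Rule 1 (post-nasal voicing): no segment meets the environment; /zropeukidtikuezt/ is unchanged.
Rule 2 (stop-cluster e-epenthesis): /d/ and /t/ form a stop–stop cluster, so [e] is inserted between them. /zropeukidtikuezt/ → zropeukidetikuezt.
Rule 3 (intervocalic voicing): /p/ is a voiceless stop between vowels /o/ and /e/, so it voices to [b]. /k/ is a voiceless stop between vowels /u/ and /i/, so it voices to [g]. /t/ is a voiceless stop between vowels /e/ and /i/, so it voices to [d]. /k/ is a voiceless stop between vowels /i/ and /u/, so it voices to [g]. /zropeukidetikuezt/ → zrobeugidediguezt.
Rule 4 (final cluster simplification): /t/ is the second consonant of a word-final cluster /zt/, so it deletes. /zrobeugidediguezt/ → zrobeugidediguez.

zrobeugidediguez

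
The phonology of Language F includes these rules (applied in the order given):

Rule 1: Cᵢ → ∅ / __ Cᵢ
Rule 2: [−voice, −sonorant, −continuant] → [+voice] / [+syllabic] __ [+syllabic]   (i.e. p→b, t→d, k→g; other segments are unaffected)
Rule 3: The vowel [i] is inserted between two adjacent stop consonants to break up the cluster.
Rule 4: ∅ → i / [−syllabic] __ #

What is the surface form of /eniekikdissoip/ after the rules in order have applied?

eniegikidisoipi

Rule 1 (degemination): /ss/ is a geminate; the first /s/ deletes. /eniekikdissoip/ → eniekikdisoip.
Rule 2 (intervocalic voicing): /k/ is a voiceless stop between vowels /e/ and /i/, so it voices to [g]. /eniekikdisoip/ → eniegikdisoip.
Rule 3 (stop-cluster i-epenthesis): /k/ and /d/ form a stop–stop cluster, so [i] is inserted between them. /eniegikdisoip/ → eniegikidisoip.
Rule 4 (final i-epenthesis): the form ends in the consonant /p/, so [i] is inserted word-finally. /eniegikidisoip/ → eniegikidisoipi.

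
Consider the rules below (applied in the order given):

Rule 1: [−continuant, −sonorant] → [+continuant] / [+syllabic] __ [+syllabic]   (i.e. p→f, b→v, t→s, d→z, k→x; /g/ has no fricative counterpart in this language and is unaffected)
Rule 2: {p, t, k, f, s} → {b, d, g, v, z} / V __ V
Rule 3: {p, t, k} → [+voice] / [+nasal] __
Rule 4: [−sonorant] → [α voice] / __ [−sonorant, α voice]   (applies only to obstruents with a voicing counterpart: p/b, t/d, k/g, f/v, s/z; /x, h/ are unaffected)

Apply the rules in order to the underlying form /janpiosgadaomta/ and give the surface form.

Rule 1 (intervocalic spirantization): /d/ is a stop between vowels /a/ and /a/, so it spirantizes to the fricative [z]. /janpiosgadaomta/ → janpiosgazaomta.
Rule 2 (intervocalic voicing): no segment meets the environment; /janpiosgazaomta/ is unchanged.
Rule 3 (post-nasal voicing): /p/ is a voiceless stop immediately after the nasal /n/, so it voices to [b]. /t/ is a voiceless stop immediately after the nasal /m/, so it voices to [d]. /janpiosgazaomta/ → janbiosgazaomda.
Rule 4 (regressive voicing assimilation): /s/ precedes the voiced obstruent /g/, so it voices to [z] by assimilation. /janbiosgazaomda/ → janbiozgazaomda.

janbiozgazaomda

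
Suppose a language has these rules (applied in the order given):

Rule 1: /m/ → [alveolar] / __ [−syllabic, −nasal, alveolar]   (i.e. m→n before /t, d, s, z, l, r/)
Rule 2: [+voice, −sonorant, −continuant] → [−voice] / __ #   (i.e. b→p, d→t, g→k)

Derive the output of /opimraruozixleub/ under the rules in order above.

Rule 1 (nasal place assimilation): /m/ precedes the alveolar consonant /r/, so it assimilates in place to [n]. /opimraruozixleub/ → opinraruozixleub.
Rule 2 (final devoicing): /b/ is a voiced stop in word-final position, so it devoices to [p]. /opinraruozixleub/ → opinraruozixleup.

opinraruozixleup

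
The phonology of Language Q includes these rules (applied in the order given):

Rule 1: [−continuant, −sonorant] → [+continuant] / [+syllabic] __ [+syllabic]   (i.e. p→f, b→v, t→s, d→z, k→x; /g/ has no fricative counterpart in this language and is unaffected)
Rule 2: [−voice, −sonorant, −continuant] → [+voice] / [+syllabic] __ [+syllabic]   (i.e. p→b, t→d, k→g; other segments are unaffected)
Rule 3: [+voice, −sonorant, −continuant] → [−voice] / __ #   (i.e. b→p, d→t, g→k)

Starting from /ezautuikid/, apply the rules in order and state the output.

ezausuixit

Rule 1 (intervocalic spirantization): /t/ is a stop between vowels /u/ and /u/, so it spirantizes to the fricative [s]. /k/ is a stop between vowels /i/ and /i/, so it spirantizes to the fricative [x]. /ezautuikid/ → ezausuixid.
Rule 2 (intervocalic voicing): no segment meets the environment; /ezausuixid/ is unchanged.
Rule 3 (final devoicing): /d/ is a voiced stop in word-final position, so it devoices to [t]. /ezausuixid/ → ezausuixit.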